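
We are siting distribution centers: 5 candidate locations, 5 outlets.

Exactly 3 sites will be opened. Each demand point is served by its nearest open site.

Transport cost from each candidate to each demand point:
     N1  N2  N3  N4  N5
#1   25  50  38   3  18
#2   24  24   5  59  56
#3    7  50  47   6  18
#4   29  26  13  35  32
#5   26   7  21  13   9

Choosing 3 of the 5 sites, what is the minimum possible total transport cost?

Open {#2, #3, #5}.
  N1→#3 7, N2→#5 7, N3→#2 5, N4→#3 6, N5→#5 9  ⇒ total 34.
Compare {#3, #4, #5}: total 42.
Compare {#1, #3, #5}: total 47.
No size-3 selection does better; minimum is 34.

34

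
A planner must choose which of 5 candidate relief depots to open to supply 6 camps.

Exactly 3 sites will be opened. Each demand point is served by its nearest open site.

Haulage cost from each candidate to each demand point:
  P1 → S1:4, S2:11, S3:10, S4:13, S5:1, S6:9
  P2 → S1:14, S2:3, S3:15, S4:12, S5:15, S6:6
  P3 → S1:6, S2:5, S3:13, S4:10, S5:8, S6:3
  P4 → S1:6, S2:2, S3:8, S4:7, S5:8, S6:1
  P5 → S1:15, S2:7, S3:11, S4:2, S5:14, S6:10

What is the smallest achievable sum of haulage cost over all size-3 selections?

Open {P1, P4, P5}.
  S1→P1 4, S2→P4 2, S3→P4 8, S4→P5 2, S5→P1 1, S6→P4 1  ⇒ total 18.
Compare {P1, P2, P4}: total 23.
Compare {P1, P3, P4}: total 23.
No size-3 selection does better; minimum is 18.

18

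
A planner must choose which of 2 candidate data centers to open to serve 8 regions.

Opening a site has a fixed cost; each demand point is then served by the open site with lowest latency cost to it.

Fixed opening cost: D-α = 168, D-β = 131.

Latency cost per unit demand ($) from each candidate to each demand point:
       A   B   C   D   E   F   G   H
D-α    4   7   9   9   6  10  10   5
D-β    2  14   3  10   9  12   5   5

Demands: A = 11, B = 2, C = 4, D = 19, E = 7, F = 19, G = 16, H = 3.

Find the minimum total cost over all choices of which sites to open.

769

Open {D-β}: assign each demand point to its cheapest open site.
  A→D-β 11×2=22, B→D-β 2×14=28, C→D-β 4×3=12, D→D-β 19×10=190, E→D-β 7×9=63, F→D-β 19×12=228, G→D-β 16×5=80, H→D-β 3×5=15
  latency cost 638, fixed 131 → total 769.
Compare {D-α}: latency cost 672 + fixed 168 = 840.
Compare {D-α, D-β}: latency cost 546 + fixed 299 = 845.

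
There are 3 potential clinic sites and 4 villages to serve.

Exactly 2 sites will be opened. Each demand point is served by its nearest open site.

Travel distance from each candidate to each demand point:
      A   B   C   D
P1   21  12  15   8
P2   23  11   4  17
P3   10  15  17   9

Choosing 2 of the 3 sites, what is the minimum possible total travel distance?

Open {P2, P3}.
  A→P3 10, B→P2 11, C→P2 4, D→P3 9  ⇒ total 34.
Compare {P1, P2}: total 44.
Compare {P1, P3}: total 45.

34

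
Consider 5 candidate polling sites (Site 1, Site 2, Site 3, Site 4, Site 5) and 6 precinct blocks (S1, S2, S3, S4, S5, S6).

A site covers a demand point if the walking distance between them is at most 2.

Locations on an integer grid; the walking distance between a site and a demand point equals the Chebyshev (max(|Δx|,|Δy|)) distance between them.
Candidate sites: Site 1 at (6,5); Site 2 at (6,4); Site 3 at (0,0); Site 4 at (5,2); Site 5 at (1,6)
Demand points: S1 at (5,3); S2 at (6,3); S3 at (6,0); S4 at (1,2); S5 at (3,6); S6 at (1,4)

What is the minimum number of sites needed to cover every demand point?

Coverage sets (demand points within 2 of each site):
  Site 1: {S1, S2}
  Site 2: {S1, S2}
  Site 3: {S4}
  Site 4: {S1, S2, S3}
  Site 5: {S5, S6}
No 2 sites suffice: every size-2 union leaves at least one demand point uncovered.
But {Site 3, Site 4, Site 5} covers everything, so the minimum is 3.

3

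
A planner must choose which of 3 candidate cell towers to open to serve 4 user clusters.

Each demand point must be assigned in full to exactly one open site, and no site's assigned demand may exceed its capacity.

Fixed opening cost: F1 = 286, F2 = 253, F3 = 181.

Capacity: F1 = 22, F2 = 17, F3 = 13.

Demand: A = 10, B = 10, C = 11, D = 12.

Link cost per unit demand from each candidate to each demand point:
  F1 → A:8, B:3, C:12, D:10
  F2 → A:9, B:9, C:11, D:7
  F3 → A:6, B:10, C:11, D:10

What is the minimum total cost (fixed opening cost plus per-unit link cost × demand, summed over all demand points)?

1026

Open {F1, F2, F3}; cheapest assignment that respects the capacities:
  F1 (cap 22, load 21): B, C — cost 10×3 + 11×12 = 162
  F2 (cap 17, load 12): D — cost 12×7 = 84
  F3 (cap 13, load 10): A — cost 10×6 = 60
  Shipping 306, fixed 720 → total 1026.
  Any other capacity-feasible assignment to {F1, F2, F3} ships for at least 306.
Total demand is 43 and no other set of sites has combined capacity ≥ 43, so {F1, F2, F3} is the only feasible choice of open sites. Minimum: 1026.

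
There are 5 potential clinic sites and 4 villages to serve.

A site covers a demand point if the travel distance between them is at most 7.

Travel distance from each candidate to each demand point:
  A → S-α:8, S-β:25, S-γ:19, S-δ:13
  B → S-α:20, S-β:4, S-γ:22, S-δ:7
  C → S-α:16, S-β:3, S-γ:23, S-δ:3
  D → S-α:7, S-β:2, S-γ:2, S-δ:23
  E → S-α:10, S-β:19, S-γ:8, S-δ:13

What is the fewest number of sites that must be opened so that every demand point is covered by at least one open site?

2

Coverage sets (demand points within 7 of each site):
  A: {}
  B: {S-β, S-δ}
  C: {S-β, S-δ}
  D: {S-α, S-β, S-γ}
  E: {}
No single site covers all 4 demand points.
But {B, D} covers everything, so the minimum is 2.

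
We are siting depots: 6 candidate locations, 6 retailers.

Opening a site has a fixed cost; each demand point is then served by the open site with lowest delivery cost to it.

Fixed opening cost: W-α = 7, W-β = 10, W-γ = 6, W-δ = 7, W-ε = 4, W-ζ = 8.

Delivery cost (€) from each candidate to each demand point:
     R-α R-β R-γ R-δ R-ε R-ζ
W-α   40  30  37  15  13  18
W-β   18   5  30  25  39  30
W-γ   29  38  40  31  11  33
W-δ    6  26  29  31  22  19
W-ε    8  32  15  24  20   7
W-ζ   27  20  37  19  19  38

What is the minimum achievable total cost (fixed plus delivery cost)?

Open {W-α, W-β, W-ε}: assign each demand point to its cheapest open site.
  R-α→W-ε 8, R-β→W-β 5, R-γ→W-ε 15, R-δ→W-α 15, R-ε→W-α 13, R-ζ→W-ε 7
  delivery cost 63, fixed 21 → total 84.
Compare {W-α, W-β, W-γ, W-ε}: delivery cost 61 + fixed 27 = 88.
Compare {W-α, W-β, W-δ, W-ε}: delivery cost 61 + fixed 28 = 89.
Compare {W-β, W-γ, W-ε}: delivery cost 70 + fixed 20 = 90.
All other subsets cost ≥ 88. Minimum total cost: 84.

84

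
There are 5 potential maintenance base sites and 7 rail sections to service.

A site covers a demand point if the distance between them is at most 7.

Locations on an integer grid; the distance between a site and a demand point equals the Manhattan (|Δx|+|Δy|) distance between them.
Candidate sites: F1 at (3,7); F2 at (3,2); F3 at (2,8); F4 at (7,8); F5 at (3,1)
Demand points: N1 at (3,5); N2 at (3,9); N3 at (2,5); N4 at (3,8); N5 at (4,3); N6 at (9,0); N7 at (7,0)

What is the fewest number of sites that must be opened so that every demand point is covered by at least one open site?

2

Coverage sets (demand points within 7 of each site):
  F1: {N1, N2, N3, N4, N5}
  F2: {N1, N2, N3, N4, N5, N7}
  F3: {N1, N2, N3, N4, N5}
  F4: {N1, N2, N4}
  F5: {N1, N3, N4, N5, N6, N7}
No single site covers all 7 demand points.
But {F1, F5} covers everything, so the minimum is 2.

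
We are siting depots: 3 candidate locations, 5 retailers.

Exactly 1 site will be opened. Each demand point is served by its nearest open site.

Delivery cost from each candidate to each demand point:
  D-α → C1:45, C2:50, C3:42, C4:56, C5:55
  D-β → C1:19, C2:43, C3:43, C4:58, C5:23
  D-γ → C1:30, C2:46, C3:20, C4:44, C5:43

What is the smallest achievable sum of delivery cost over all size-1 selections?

183

Open {D-γ}.
  C1→D-γ 30, C2→D-γ 46, C3→D-γ 20, C4→D-γ 44, C5→D-γ 43  ⇒ total 183.
Compare {D-β}: total 186.
Compare {D-α}: total 248.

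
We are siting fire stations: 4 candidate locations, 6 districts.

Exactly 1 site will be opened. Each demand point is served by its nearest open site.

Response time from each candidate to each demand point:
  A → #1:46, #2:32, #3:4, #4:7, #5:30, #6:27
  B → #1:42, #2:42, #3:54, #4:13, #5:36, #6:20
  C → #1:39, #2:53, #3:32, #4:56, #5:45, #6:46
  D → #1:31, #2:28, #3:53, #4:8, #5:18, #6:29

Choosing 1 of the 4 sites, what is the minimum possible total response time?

146

Open {A}.
  #1→A 46, #2→A 32, #3→A 4, #4→A 7, #5→A 30, #6→A 27  ⇒ total 146.
Compare {D}: total 167.
Compare {B}: total 207.
No size-1 selection does better; minimum is 146.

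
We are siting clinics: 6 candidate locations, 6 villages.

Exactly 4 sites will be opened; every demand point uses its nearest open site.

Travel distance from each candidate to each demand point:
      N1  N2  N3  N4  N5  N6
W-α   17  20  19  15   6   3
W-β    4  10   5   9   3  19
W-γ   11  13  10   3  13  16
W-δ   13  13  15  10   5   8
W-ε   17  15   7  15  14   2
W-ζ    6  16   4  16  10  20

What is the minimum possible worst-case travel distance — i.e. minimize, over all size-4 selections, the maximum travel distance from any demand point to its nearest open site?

Open {W-α, W-β, W-γ, W-δ}.
  Farthest demand point is N2 at travel distance 10 (to W-β); all others are ≤ 10.
With {W-α, W-β, W-γ, W-ε} the worst case is 10.
With {W-α, W-β, W-γ, W-ζ} the worst case is 10.
No size-4 selection achieves below 10.

10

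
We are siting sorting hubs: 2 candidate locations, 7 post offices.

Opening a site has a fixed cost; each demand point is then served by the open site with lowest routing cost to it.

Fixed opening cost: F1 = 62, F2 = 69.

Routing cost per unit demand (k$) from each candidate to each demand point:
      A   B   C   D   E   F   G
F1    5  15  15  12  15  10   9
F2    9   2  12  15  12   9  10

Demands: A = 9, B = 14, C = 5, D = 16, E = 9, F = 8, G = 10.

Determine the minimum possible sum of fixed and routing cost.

Open {F1, F2}: assign each demand point to its cheapest open site.
  A→F1 9×5=45, B→F2 14×2=28, C→F2 5×12=60, D→F1 16×12=192, E→F2 9×12=108, F→F2 8×9=72, G→F1 10×9=90
  routing cost 595, fixed 131 → total 726.
Compare {F2}: routing cost 689 + fixed 69 = 758.
Compare {F1}: routing cost 827 + fixed 62 = 889.

726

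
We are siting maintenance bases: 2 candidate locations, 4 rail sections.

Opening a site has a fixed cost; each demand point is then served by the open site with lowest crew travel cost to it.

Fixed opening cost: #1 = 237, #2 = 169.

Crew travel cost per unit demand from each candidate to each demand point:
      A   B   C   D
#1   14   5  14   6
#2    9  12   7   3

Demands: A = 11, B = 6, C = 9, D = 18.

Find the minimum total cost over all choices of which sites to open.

457

Open {#2}: assign each demand point to its cheapest open site.
  A→#2 11×9=99, B→#2 6×12=72, C→#2 9×7=63, D→#2 18×3=54
  crew travel cost 288, fixed 169 → total 457.
Compare {#1, #2}: crew travel cost 246 + fixed 406 = 652.
Compare {#1}: crew travel cost 418 + fixed 237 = 655.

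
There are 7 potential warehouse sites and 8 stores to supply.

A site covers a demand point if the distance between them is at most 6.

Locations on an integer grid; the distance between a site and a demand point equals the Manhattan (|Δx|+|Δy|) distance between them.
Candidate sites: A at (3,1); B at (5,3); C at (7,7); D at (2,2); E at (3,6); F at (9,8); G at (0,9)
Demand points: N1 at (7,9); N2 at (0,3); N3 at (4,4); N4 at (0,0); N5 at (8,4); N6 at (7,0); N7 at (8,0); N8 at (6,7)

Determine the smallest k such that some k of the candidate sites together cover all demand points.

Coverage sets (demand points within 6 of each site):
  A: {N2, N3, N4, N6, N7}
  B: {N2, N3, N5, N6, N7, N8}
  C: {N1, N3, N5, N8}
  D: {N2, N3, N4}
  E: {N2, N3, N8}
  F: {N1, N5, N8}
  G: {N2}
No single site covers all 8 demand points.
But {A, C} covers everything, so the minimum is 2.

2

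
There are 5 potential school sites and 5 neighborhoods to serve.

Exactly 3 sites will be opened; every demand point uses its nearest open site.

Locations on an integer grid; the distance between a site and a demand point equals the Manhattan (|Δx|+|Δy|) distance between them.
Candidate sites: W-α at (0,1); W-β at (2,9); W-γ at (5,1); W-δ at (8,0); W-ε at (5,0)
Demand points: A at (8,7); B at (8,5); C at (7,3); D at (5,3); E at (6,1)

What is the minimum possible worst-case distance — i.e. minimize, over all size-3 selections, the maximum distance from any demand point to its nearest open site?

Open {W-α, W-β, W-δ}.
  Farthest demand point is A at distance 7 (to W-δ); all others are ≤ 7.
With {W-α, W-γ, W-δ} the worst case is 7.
With {W-α, W-δ, W-ε} the worst case is 7.
No size-3 selection achieves below 7.

7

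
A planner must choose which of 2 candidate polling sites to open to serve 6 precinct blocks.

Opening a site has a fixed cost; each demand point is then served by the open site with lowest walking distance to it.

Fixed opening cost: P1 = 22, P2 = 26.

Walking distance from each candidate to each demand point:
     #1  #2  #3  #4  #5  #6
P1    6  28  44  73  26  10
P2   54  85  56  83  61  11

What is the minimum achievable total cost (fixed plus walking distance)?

Open {P1}: assign each demand point to its cheapest open site.
  #1→P1 6, #2→P1 28, #3→P1 44, #4→P1 73, #5→P1 26, #6→P1 10
  walking distance 187, fixed 22 → total 209.
Compare {P1, P2}: walking distance 187 + fixed 48 = 235.
Compare {P2}: walking distance 350 + fixed 26 = 376.

209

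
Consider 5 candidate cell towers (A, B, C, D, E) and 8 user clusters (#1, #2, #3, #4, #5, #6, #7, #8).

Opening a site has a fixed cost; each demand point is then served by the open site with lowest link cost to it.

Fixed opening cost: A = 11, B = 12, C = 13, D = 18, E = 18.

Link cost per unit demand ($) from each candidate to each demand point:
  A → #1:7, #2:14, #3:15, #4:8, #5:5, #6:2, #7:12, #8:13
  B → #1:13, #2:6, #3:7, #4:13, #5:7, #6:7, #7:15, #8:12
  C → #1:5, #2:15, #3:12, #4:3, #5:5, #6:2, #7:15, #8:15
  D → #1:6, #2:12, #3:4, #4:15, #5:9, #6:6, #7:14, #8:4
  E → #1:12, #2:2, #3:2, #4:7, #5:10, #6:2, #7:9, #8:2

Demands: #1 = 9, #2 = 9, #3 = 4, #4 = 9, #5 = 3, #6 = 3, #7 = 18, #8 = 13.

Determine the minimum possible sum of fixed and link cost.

Open {C, E}: assign each demand point to its cheapest open site.
  #1→C 9×5=45, #2→E 9×2=18, #3→E 4×2=8, #4→C 9×3=27, #5→C 3×5=15, #6→C 3×2=6, #7→E 18×9=162, #8→E 13×2=26
  link cost 307, fixed 31 → total 338.
Compare {A, C, E}: link cost 307 + fixed 42 = 349.
Compare {B, C, E}: link cost 307 + fixed 43 = 350.
Compare {C, D, E}: link cost 307 + fixed 49 = 356.
All other subsets cost ≥ 349. Minimum total cost: 338.

338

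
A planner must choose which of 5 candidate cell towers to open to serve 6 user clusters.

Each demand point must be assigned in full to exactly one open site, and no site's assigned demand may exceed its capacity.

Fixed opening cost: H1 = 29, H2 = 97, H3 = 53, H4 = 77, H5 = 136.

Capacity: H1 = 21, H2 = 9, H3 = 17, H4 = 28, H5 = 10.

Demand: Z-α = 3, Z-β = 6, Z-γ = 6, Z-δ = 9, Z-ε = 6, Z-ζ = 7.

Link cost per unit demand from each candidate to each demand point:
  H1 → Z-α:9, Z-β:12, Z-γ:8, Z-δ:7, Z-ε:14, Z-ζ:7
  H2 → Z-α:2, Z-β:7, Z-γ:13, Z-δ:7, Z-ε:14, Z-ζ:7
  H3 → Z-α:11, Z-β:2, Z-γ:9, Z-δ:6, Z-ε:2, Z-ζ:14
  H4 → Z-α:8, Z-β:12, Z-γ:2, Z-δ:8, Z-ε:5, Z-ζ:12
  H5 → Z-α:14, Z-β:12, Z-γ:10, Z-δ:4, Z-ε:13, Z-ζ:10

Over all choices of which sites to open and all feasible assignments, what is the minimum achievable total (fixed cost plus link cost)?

Open {H1, H3, H4}; cheapest assignment that respects the capacities:
  H1 (cap 21, load 16): Z-δ, Z-ζ — cost 9×7 + 7×7 = 112
  H3 (cap 17, load 12): Z-β, Z-ε — cost 6×2 + 6×2 = 24
  H4 (cap 28, load 9): Z-α, Z-γ — cost 3×8 + 6×2 = 36
  Shipping 172, fixed 159 → total 331.
  Any other capacity-feasible assignment to {H1, H3, H4} ships for at least 172.
Compare {H3, H4}: its best feasible assignment gives total 346.
Compare {H1, H4}: its best feasible assignment gives total 356.
Every other set of open sites that can feasibly serve all demand totals ≥ 346 even under its best assignment. Minimum: 331.

331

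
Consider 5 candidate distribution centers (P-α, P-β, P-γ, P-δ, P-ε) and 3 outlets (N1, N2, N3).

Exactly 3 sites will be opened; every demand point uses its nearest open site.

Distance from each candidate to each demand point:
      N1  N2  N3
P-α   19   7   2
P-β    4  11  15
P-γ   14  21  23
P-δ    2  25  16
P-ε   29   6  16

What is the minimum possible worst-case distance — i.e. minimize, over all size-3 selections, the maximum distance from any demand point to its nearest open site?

6

Open {P-α, P-β, P-ε}.
  Farthest demand point is N2 at distance 6 (to P-ε); all others are ≤ 6.
With {P-α, P-δ, P-ε} the worst case is 6.
With {P-α, P-β, P-γ} the worst case is 7.
No size-3 selection achieves below 6.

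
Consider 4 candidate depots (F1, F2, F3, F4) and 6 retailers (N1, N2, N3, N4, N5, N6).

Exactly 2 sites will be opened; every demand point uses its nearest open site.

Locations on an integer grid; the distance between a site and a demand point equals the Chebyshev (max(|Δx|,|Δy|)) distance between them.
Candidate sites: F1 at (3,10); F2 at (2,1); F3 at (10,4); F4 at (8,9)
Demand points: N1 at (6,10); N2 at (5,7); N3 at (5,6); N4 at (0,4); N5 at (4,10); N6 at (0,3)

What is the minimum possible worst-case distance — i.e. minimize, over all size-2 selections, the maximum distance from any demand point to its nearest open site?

4

Open {F1, F2}.
  Farthest demand point is N3 at distance 4 (to F1); all others are ≤ 4.
With {F2, F4} the worst case is 4.
With {F2, F3} the worst case is 6.
No size-2 selection achieves below 4.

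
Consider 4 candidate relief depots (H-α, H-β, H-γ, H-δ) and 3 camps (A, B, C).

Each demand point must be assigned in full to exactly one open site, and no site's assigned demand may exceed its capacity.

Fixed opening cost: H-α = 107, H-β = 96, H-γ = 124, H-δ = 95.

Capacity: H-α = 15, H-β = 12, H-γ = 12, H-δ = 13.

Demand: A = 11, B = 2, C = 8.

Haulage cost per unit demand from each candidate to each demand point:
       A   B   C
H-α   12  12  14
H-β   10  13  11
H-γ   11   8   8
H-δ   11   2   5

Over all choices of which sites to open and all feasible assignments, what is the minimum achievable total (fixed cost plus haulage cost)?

345

Open {H-β, H-δ}; cheapest assignment that respects the capacities:
  H-β (cap 12, load 11): A — cost 11×10 = 110
  H-δ (cap 13, load 10): B, C — cost 2×2 + 8×5 = 44
  Shipping 154, fixed 191 → total 345.
  Any other capacity-feasible assignment to {H-β, H-δ} ships for at least 154.
Compare {H-α, H-δ}: its best feasible assignment gives total 378.
Compare {H-γ, H-δ}: its best feasible assignment gives total 384.
Every other set of open sites that can feasibly serve all demand totals ≥ 378 even under its best assignment. Minimum: 345.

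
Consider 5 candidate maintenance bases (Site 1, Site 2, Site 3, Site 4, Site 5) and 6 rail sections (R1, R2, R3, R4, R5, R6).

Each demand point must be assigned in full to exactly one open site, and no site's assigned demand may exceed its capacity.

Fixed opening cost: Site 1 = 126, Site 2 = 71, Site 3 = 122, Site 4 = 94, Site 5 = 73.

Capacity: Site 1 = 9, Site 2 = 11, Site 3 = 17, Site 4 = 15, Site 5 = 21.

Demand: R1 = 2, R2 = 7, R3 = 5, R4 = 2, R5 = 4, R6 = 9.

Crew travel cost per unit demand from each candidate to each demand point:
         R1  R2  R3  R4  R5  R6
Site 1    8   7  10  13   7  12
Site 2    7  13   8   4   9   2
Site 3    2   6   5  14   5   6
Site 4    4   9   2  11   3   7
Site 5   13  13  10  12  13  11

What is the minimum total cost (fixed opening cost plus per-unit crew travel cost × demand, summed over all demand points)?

364

Open {Site 3, Site 4}; cheapest assignment that respects the capacities:
  Site 3 (cap 17, load 16): R2, R6 — cost 7×6 + 9×6 = 96
  Site 4 (cap 15, load 13): R1, R3, R4, R5 — cost 2×4 + 5×2 + 2×11 + 4×3 = 52
  Shipping 148, fixed 216 → total 364.
  Any other capacity-feasible assignment to {Site 3, Site 4} ships for at least 148.
Compare {Site 2, Site 3, Site 4}: its best feasible assignment gives total 381.
Compare {Site 2, Site 4, Site 5}: its best feasible assignment gives total 385.
Every other set of open sites that can feasibly serve all demand totals ≥ 381 even under its best assignment. Minimum: 364.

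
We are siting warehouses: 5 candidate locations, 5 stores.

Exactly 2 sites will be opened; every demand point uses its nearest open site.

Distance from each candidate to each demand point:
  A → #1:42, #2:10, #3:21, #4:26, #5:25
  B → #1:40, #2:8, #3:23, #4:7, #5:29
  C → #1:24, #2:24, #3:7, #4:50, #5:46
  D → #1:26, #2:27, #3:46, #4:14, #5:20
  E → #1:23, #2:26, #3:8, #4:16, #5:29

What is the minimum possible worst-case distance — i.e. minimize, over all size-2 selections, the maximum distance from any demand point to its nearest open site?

Open {C, D}.
  Farthest demand point is #1 at distance 24 (to C); all others are ≤ 24.
With {A, E} the worst case is 25.
With {A, C} the worst case is 26.
No size-2 selection achieves below 24.

24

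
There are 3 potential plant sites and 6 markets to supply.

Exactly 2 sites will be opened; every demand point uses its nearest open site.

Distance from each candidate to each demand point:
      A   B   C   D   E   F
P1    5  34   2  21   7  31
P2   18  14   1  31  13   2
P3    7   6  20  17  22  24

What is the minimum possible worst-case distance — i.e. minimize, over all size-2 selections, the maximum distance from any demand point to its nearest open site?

Open {P2, P3}.
  Farthest demand point is D at distance 17 (to P3); all others are ≤ 17.
With {P1, P2} the worst case is 21.
With {P1, P3} the worst case is 24.
No size-2 selection achieves below 17.

17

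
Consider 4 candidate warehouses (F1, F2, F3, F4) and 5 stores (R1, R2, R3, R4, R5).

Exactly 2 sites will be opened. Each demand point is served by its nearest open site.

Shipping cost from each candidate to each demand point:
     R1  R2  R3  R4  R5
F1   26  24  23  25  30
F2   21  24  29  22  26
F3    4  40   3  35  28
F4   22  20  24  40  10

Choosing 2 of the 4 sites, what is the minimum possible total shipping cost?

Open {F3, F4}.
  R1→F3 4, R2→F4 20, R3→F3 3, R4→F3 35, R5→F4 10  ⇒ total 72.
Compare {F2, F3}: total 79.
Compare {F1, F3}: total 84.
No size-2 selection does better; minimum is 72.

72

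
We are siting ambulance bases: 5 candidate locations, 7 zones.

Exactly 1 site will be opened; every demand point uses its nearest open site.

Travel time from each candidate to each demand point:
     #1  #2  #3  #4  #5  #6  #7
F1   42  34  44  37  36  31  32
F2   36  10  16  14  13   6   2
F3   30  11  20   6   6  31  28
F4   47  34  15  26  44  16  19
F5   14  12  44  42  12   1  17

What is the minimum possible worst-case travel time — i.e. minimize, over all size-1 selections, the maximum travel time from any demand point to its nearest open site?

31

Open {F3}.
  Farthest demand point is #6 at travel time 31 (to F3); all others are ≤ 31.
With {F2} the worst case is 36.
With {F1} the worst case is 44.
No size-1 selection achieves below 31.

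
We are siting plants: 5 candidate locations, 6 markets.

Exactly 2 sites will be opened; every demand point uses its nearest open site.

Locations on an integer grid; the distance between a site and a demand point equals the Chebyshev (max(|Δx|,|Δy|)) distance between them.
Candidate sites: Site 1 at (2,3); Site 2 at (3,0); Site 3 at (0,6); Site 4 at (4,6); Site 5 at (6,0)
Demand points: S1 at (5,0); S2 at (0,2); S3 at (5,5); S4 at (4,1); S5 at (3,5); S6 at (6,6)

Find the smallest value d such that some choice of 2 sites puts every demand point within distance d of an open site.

3

Open {Site 1, Site 4}.
  Farthest demand point is S1 at distance 3 (to Site 1); all others are ≤ 3.
With {Site 2, Site 4} the worst case is 3.
With {Site 1, Site 2} the worst case is 4.
No size-2 selection achieves below 3.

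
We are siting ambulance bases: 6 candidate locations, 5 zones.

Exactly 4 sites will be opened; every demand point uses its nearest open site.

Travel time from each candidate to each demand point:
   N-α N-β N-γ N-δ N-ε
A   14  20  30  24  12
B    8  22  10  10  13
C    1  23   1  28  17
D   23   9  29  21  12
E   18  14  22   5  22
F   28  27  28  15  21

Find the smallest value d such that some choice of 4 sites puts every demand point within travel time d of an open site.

Open {A, B, C, D}.
  Farthest demand point is N-ε at travel time 12 (to A); all others are ≤ 12.
With {A, B, D, E} the worst case is 12.
With {A, B, D, F} the worst case is 12.
No size-4 selection achieves below 12.

12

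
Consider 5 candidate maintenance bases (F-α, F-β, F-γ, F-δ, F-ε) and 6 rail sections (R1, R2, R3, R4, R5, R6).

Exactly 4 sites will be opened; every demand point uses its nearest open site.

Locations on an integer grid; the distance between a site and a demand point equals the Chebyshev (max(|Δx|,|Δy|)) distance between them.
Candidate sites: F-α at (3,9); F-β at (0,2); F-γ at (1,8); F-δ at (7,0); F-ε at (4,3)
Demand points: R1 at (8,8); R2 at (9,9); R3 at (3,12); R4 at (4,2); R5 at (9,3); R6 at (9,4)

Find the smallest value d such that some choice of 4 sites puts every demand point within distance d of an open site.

6

Open {F-α, F-β, F-γ, F-δ}.
  Farthest demand point is R2 at distance 6 (to F-α); all others are ≤ 6.
With {F-α, F-β, F-γ, F-ε} the worst case is 6.
With {F-α, F-β, F-δ, F-ε} the worst case is 6.
No size-4 selection achieves below 6.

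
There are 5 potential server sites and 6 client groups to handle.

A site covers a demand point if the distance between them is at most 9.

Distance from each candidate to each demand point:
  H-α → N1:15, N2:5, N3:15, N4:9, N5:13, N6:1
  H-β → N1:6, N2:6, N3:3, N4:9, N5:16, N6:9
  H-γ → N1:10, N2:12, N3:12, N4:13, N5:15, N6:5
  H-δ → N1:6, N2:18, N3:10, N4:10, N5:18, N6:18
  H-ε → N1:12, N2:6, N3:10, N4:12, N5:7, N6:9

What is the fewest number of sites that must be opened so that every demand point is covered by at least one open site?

2

Coverage sets (demand points within 9 of each site):
  H-α: {N2, N4, N6}
  H-β: {N1, N2, N3, N4, N6}
  H-γ: {N6}
  H-δ: {N1}
  H-ε: {N2, N5, N6}
No single site covers all 6 demand points.
But {H-β, H-ε} covers everything, so the minimum is 2.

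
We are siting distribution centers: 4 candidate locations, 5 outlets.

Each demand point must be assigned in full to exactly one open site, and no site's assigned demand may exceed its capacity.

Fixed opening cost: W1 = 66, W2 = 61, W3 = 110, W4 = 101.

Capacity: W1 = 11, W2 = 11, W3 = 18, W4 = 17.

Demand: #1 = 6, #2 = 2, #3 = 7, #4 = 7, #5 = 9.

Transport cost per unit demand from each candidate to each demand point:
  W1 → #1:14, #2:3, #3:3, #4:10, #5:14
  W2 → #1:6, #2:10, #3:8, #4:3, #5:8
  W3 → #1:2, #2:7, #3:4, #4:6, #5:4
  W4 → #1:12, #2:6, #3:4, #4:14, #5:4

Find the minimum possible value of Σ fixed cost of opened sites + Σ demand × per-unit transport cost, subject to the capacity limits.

Open {W1, W2, W3}; cheapest assignment that respects the capacities:
  W1 (cap 11, load 9): #2, #3 — cost 2×3 + 7×3 = 27
  W2 (cap 11, load 7): #4 — cost 7×3 = 21
  W3 (cap 18, load 15): #1, #5 — cost 6×2 + 9×4 = 48
  Shipping 96, fixed 237 → total 333.
  Any other capacity-feasible assignment to {W1, W2, W3} ships for at least 96.
Compare {W3, W4}: its best feasible assignment gives total 343.
Compare {W2, W3, W4}: its best feasible assignment gives total 381.
Every other set of open sites that can feasibly serve all demand totals ≥ 343 even under its best assignment. Minimum: 333.

333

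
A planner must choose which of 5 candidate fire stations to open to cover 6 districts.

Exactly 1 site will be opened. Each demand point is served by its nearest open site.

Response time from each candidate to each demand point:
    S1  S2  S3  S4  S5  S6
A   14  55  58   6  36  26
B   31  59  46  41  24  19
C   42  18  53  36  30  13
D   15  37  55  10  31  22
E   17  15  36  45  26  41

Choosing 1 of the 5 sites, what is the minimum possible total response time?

170

Open {D}.
  S1→D 15, S2→D 37, S3→D 55, S4→D 10, S5→D 31, S6→D 22  ⇒ total 170.
Compare {E}: total 180.
Compare {C}: total 192.
No size-1 selection does better; minimum is 170.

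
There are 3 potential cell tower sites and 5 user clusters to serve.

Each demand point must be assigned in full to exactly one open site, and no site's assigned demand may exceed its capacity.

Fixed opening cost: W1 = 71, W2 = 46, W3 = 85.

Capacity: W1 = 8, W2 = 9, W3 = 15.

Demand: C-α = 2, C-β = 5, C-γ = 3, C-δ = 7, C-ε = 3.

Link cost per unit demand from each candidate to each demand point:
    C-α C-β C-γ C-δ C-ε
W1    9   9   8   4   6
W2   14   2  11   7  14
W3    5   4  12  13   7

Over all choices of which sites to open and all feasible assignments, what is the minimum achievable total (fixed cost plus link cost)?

Open {W2, W3}; cheapest assignment that respects the capacities:
  W2 (cap 9, load 7): C-δ — cost 7×7 = 49
  W3 (cap 15, load 13): C-α, C-β, C-γ, C-ε — cost 2×5 + 5×4 + 3×12 + 3×7 = 87
  Shipping 136, fixed 131 → total 267.
  Any other capacity-feasible assignment to {W2, W3} ships for at least 136.
Compare {W1, W3}: its best feasible assignment gives total 271.
Compare {W1, W2, W3}: its best feasible assignment gives total 304.
Every other set of open sites that can feasibly serve all demand totals ≥ 271 even under its best assignment. Minimum: 267.

267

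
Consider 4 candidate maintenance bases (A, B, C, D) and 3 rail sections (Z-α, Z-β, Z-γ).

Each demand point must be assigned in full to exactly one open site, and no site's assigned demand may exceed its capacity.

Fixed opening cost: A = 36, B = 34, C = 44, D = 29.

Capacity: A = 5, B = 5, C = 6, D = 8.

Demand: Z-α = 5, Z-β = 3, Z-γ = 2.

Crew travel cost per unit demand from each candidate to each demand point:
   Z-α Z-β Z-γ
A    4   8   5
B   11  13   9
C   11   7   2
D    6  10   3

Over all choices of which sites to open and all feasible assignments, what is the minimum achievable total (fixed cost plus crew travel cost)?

121

Open {A, D}; cheapest assignment that respects the capacities:
  A (cap 5, load 5): Z-α — cost 5×4 = 20
  D (cap 8, load 5): Z-β, Z-γ — cost 3×10 + 2×3 = 36
  Shipping 56, fixed 65 → total 121.
  Any other capacity-feasible assignment to {A, D} ships for at least 56.
Compare {A, C}: its best feasible assignment gives total 125.
Compare {C, D}: its best feasible assignment gives total 128.
Every other set of open sites that can feasibly serve all demand totals ≥ 125 even under its best assignment. Minimum: 121.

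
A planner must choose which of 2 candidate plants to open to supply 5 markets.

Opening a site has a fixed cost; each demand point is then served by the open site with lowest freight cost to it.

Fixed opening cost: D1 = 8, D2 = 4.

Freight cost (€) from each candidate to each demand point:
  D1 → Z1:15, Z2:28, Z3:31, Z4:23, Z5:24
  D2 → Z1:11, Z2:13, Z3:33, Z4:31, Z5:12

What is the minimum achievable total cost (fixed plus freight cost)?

Open {D1, D2}: assign each demand point to its cheapest open site.
  Z1→D2 11, Z2→D2 13, Z3→D1 31, Z4→D1 23, Z5→D2 12
  freight cost 90, fixed 12 → total 102.
Compare {D2}: freight cost 100 + fixed 4 = 104.
Compare {D1}: freight cost 121 + fixed 8 = 129.

102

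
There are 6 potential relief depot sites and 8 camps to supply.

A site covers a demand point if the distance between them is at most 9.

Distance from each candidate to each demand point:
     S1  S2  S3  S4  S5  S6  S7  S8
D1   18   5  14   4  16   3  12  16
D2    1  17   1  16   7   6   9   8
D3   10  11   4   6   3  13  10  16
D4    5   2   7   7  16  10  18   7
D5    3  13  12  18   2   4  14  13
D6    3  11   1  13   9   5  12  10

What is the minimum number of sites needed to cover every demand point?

Coverage sets (demand points within 9 of each site):
  D1: {S2, S4, S6}
  D2: {S1, S3, S5, S6, S7, S8}
  D3: {S3, S4, S5}
  D4: {S1, S2, S3, S4, S8}
  D5: {S1, S5, S6}
  D6: {S1, S3, S5, S6}
No single site covers all 8 demand points.
But {D1, D2} covers everything, so the minimum is 2.

2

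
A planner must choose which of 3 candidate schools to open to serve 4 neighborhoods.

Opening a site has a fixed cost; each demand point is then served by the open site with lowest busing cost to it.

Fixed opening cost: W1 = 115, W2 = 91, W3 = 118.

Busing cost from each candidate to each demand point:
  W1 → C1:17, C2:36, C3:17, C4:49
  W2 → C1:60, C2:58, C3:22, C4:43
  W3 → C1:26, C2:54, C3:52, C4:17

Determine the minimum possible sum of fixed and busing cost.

Open {W1}: assign each demand point to its cheapest open site.
  C1→W1 17, C2→W1 36, C3→W1 17, C4→W1 49
  busing cost 119, fixed 115 → total 234.
Compare {W3}: busing cost 149 + fixed 118 = 267.
Compare {W2}: busing cost 183 + fixed 91 = 274.
Compare {W1, W2}: busing cost 113 + fixed 206 = 319.
All other subsets cost ≥ 267. Minimum total cost: 234.

234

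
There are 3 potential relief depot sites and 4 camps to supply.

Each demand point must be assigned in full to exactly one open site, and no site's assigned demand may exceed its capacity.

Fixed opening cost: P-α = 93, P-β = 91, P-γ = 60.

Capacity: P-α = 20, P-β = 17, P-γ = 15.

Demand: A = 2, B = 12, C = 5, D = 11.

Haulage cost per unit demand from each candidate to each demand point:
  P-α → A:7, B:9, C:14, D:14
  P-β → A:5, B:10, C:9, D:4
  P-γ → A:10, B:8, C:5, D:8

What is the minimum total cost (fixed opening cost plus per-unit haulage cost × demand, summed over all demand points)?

Open {P-β, P-γ}; cheapest assignment that respects the capacities:
  P-β (cap 17, load 16): C, D — cost 5×9 + 11×4 = 89
  P-γ (cap 15, load 14): A, B — cost 2×10 + 12×8 = 116
  Shipping 205, fixed 151 → total 356.
  Any other capacity-feasible assignment to {P-β, P-γ} ships for at least 205.
Compare {P-α, P-β}: its best feasible assignment gives total 395.
Compare {P-α, P-β, P-γ}: its best feasible assignment gives total 431.
Every other set of open sites that can feasibly serve all demand totals ≥ 395 even under its best assignment. Minimum: 356.

356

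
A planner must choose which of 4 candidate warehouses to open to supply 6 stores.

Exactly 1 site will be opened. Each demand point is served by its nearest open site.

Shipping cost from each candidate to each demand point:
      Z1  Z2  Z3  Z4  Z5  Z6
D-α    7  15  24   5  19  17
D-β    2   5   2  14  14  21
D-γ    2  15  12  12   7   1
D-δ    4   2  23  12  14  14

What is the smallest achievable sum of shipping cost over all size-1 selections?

49

Open {D-γ}.
  Z1→D-γ 2, Z2→D-γ 15, Z3→D-γ 12, Z4→D-γ 12, Z5→D-γ 7, Z6→D-γ 1  ⇒ total 49.
Compare {D-β}: total 58.
Compare {D-δ}: total 69.
No size-1 selection does better; minimum is 49.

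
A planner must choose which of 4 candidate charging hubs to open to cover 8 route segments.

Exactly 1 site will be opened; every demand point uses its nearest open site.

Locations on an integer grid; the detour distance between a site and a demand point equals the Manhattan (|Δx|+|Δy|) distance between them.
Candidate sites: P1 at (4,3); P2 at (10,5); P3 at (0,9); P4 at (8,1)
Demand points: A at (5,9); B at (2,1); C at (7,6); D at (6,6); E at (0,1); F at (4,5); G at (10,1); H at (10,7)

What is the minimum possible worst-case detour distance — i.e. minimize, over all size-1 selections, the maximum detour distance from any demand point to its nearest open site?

Open {P1}.
  Farthest demand point is H at detour distance 10 (to P1); all others are ≤ 10.
With {P4} the worst case is 11.
With {P2} the worst case is 14.
No size-1 selection achieves below 10.

10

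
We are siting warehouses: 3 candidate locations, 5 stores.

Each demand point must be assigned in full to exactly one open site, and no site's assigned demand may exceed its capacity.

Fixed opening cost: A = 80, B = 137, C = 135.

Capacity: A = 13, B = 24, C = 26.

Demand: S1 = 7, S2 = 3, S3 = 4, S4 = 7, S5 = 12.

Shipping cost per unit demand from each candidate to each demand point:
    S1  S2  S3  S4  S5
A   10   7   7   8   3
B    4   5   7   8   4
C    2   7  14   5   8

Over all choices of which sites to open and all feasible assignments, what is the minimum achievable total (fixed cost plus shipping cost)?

377

Open {A, C}; cheapest assignment that respects the capacities:
  A (cap 13, load 12): S5 — cost 12×3 = 36
  C (cap 26, load 21): S1, S2, S3, S4 — cost 7×2 + 3×7 + 4×14 + 7×5 = 126
  Shipping 162, fixed 215 → total 377.
  Any other capacity-feasible assignment to {A, C} ships for at least 162.
Compare {A, B}: its best feasible assignment gives total 380.
Compare {B, C}: its best feasible assignment gives total 412.
Every other set of open sites that can feasibly serve all demand totals ≥ 380 even under its best assignment. Minimum: 377.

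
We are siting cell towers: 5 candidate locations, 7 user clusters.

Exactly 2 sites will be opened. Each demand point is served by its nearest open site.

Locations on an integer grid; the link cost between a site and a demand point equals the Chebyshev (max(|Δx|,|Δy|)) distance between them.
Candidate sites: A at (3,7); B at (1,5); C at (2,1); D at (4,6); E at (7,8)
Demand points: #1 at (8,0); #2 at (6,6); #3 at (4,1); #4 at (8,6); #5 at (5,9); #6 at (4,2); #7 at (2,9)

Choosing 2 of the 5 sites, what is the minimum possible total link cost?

Open {C, E}.
  #1→C 6, #2→E 2, #3→C 2, #4→E 2, #5→E 2, #6→C 2, #7→E 5  ⇒ total 21.
Compare {A, C}: total 22.
Compare {C, D}: total 22.
No size-2 selection does better; minimum is 21.

21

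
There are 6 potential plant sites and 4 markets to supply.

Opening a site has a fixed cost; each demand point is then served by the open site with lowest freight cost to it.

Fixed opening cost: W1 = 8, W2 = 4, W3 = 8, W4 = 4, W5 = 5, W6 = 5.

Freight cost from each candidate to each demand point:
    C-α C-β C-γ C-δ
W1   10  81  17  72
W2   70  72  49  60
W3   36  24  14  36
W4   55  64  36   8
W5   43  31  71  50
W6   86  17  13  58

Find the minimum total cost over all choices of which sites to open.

Open {W1, W4, W6}: assign each demand point to its cheapest open site.
  C-α→W1 10, C-β→W6 17, C-γ→W6 13, C-δ→W4 8
  freight cost 48, fixed 17 → total 65.
Compare {W1, W2, W4, W6}: freight cost 48 + fixed 21 = 69.
Compare {W1, W4, W5, W6}: freight cost 48 + fixed 22 = 70.
Compare {W1, W3, W4, W6}: freight cost 48 + fixed 25 = 73.
All other subsets cost ≥ 69. Minimum total cost: 65.

65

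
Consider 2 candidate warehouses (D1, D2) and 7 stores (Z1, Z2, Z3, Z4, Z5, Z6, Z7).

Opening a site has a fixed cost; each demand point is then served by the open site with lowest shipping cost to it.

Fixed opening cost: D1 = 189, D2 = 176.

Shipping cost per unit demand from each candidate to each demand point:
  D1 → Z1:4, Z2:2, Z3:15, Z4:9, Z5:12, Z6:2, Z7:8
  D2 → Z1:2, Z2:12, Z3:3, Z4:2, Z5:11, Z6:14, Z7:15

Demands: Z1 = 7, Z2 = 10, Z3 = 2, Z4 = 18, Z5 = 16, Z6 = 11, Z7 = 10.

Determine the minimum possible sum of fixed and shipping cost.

Open {D1, D2}: assign each demand point to its cheapest open site.
  Z1→D2 7×2=14, Z2→D1 10×2=20, Z3→D2 2×3=6, Z4→D2 18×2=36, Z5→D2 16×11=176, Z6→D1 11×2=22, Z7→D1 10×8=80
  shipping cost 354, fixed 365 → total 719.
Compare {D1}: shipping cost 534 + fixed 189 = 723.
Compare {D2}: shipping cost 656 + fixed 176 = 832.

719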